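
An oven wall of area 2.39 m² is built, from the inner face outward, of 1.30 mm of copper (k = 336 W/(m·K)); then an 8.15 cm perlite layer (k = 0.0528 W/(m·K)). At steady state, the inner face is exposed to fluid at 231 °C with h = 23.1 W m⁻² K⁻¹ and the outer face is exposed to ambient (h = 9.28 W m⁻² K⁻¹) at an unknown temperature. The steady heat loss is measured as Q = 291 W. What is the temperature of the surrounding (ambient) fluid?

T_out = 24.7 °C

Series resistances:
  R_conv,in = 1/(hA) = 1/(23.1·2.39) = 0.01811 K/W
  R_copper = L/(kA) = 0.00130/(336·2.39) = 1.619×10^-6 K/W
  R_perlite = L/(kA) = 0.0815/(0.0528·2.39) = 0.6458 K/W
  R_conv,out = 1/(hA) = 1/(9.28·2.39) = 0.04509 K/W
ΣR = 0.7090 K/W
ΔT = Q·ΣR = 291 × 0.7090 = 206.3 K
Heat flows outward, so T_out = T_in − ΔT = 231 − 206.3 = 24.7 °C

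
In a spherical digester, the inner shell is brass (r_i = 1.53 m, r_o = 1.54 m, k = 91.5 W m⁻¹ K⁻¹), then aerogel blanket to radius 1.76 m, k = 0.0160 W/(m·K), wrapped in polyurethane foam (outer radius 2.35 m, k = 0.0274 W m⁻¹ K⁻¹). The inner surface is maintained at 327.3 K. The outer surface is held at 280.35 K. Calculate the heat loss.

Q = 57.4 W

Series thermal resistances, inner to outer:
  R_brass = (1/1.53 − 1/1.54)/(4πk) = 0.004244/(4π·91.5) = 3.691×10^-6 K/W
  R_aerogel blanket = (1/1.54 − 1/1.76)/(4πk) = 0.08117/(4π·0.0160) = 0.4037 K/W
  R_polyurethane foam = (1/1.76 − 1/2.35)/(4πk) = 0.1426/(4π·0.0274) = 0.4143 K/W
ΣR = 3.691×10^-6 + 0.4037 + 0.4143 = 0.8180 K/W
Q = ΔT/ΣR = (327.3 K − 280.35 K)/0.8180 = 57.4 W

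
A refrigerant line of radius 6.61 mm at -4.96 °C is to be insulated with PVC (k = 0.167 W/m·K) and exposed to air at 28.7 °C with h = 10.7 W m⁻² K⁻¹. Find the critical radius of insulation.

For a cylinder, r_cr = k_ins/h = 0.167/10.7 = 0.0156 m = 1.56 cm

r_cr = 1.56 cm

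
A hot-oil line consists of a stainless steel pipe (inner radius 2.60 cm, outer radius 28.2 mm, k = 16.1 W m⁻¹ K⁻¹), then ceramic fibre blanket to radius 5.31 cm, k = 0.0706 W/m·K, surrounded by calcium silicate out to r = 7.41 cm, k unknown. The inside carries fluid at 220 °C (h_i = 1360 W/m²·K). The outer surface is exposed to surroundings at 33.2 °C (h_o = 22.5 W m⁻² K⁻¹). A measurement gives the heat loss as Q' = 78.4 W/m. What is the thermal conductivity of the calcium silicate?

k = 0.0620 W/m·K

ΣR = ΔT/Q' = |220 − 33.2|/78.4 = 2.383 m·K/W
Known resistances:
  R'_conv,in = 1/(2πr h) = 1/(2π·0.0260·1360) = 0.004501 m·K/W
  R'_stainless steel = ln(0.0282/0.0260)/(2πk) = 0.08123/(2π·16.1) = 8.029×10^-4 m·K/W
  R'_ceramic fibre blanket = ln(0.0531/0.0282)/(2πk) = 0.6329/(2π·0.0706) = 1.427 m·K/W
  R'_conv,out = 1/(2πr h) = 1/(2π·0.0741·22.5) = 0.09546 m·K/W
R_calcium silicate = ΣR − ΣR_known = 2.383 − 1.528 = 0.8550 m·K/W
ln(r₂/r₁)/(2πk) = 0.8550 ⇒ k = 0.3332/(2π·0.8550) = 0.0620 W/m·K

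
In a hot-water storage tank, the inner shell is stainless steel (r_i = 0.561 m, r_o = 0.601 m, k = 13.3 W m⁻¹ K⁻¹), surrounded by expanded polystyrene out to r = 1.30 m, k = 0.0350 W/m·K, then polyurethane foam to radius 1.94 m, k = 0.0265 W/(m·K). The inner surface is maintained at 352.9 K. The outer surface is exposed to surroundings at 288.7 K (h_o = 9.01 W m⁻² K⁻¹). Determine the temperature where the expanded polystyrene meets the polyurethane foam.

T = 306.2 K

Treat each layer as a resistance in series:
  R_stainless steel = (1/0.561 − 1/0.601)/(4πk) = 0.1186/(4π·13.3) = 7.098×10^-4 K/W
  R_expanded polystyrene = (1/0.601 − 1/1.30)/(4πk) = 0.8947/(4π·0.0350) = 2.034 K/W
  R_polyurethane foam = (1/1.30 − 1/1.94)/(4πk) = 0.2538/(4π·0.0265) = 0.7620 K/W
  R_conv,out = 1/(4πr²h) = 1/(4π·1.94²·9.01) = 0.002347 K/W
ΣR = 7.098×10^-4 + 2.034 + 0.7620 + 0.002347 = 2.799 K/W
Q = ΔT/ΣR = (352.9 K − 288.7 K)/2.799 = 22.94 W
From the inner boundary to the expanded polystyrene/polyurethane foam interface, ΣR_partial = 2.035 K/W.
T_interface = T_in − Q·ΣR_partial = 352.9 K − (22.94)(2.035) = 306.2 K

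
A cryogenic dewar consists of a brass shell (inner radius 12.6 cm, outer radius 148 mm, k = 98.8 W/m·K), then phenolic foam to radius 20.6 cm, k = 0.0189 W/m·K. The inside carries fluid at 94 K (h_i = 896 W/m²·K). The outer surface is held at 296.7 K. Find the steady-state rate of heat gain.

Q = 25.3 W

Treat each layer as a resistance in series:
  R_conv,in = 1/(4πr²h) = 1/(4π·0.126²·896) = 0.005594 K/W
  R_brass = (1/0.126 − 1/0.148)/(4πk) = 1.180/(4π·98.8) = 9.502×10^-4 K/W
  R_phenolic foam = (1/0.148 − 1/0.206)/(4πk) = 1.902/(4π·0.0189) = 8.010 K/W
ΣR = 0.005594 + 9.502×10^-4 + 8.010 = 8.017 K/W
Q = ΔT/ΣR = (94 K − 296.7 K)/8.017 = -25.3 W
(Negative Q ⇒ heat flows inward; heat gain = 25.3 W.)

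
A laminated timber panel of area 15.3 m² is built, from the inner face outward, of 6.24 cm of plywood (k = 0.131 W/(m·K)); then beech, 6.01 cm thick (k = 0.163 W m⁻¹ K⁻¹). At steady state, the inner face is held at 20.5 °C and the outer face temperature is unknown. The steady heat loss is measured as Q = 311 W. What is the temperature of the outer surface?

T_out = 3.32 °C

Series resistances:
  R_plywood = L/(kA) = 0.0624/(0.131·15.3) = 0.03113 K/W
  R_beech = L/(kA) = 0.0601/(0.163·15.3) = 0.02410 K/W
ΣR = 0.05523 K/W
ΔT = Q·ΣR = 311 × 0.05523 = 17.18 K
Heat flows outward, so T_out = T_in − ΔT = 20.5 − 17.18 = 3.32 °C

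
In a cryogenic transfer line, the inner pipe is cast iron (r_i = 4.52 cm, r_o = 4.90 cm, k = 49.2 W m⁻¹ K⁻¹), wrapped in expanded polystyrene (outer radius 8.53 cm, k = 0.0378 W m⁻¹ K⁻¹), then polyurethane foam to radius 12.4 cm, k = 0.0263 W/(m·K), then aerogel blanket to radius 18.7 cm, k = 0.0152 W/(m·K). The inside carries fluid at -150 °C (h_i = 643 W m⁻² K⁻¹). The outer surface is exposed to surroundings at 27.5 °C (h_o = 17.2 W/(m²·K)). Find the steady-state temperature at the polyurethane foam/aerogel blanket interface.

Treat each layer as a resistance in series:
  R'_conv,in = 1/(2πr h) = 1/(2π·0.0452·643) = 0.005476 m·K/W
  R'_cast iron = ln(0.0490/0.0452)/(2πk) = 0.08072/(2π·49.2) = 2.611×10^-4 m·K/W
  R'_expanded polystyrene = ln(0.0853/0.0490)/(2πk) = 0.5544/(2π·0.0378) = 2.334 m·K/W
  R'_polyurethane foam = ln(0.124/0.0853)/(2πk) = 0.3741/(2π·0.0263) = 2.264 m·K/W
  R'_aerogel blanket = ln(0.187/0.124)/(2πk) = 0.4108/(2π·0.0152) = 4.302 m·K/W
  R'_conv,out = 1/(2πr h) = 1/(2π·0.187·17.2) = 0.04948 m·K/W
ΣR = 0.005476 + 2.611×10^-4 + 2.334 + 2.264 + 4.302 + 0.04948 = 8.955 m·K/W
Q' = ΔT/ΣR = (-150 °C − 27.5 °C)/8.955 = -19.82 W/m
From the inner boundary to the polyurethane foam/aerogel blanket interface, ΣR_partial = 4.604 m·K/W.
T_interface = T_in − Q'·ΣR_partial = -150 °C − (-19.82)(4.604) = -58.7 °C

T = -58.7 °C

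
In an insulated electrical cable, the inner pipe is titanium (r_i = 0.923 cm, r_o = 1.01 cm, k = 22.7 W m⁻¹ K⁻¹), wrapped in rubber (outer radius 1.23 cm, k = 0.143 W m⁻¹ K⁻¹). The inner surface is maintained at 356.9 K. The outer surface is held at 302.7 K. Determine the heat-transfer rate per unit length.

Series thermal resistances, inner to outer:
  R'_titanium = ln(0.0101/0.00923)/(2πk) = 0.09008/(2π·22.7) = 6.315×10^-4 m·K/W
  R'_rubber = ln(0.0123/0.0101)/(2πk) = 0.1971/(2π·0.143) = 0.2193 m·K/W
ΣR = 6.315×10^-4 + 0.2193 = 0.2199 m·K/W
Q' = ΔT/ΣR = (356.9 K − 302.7 K)/0.2199 = 246 W/m

Q' = 246 W/m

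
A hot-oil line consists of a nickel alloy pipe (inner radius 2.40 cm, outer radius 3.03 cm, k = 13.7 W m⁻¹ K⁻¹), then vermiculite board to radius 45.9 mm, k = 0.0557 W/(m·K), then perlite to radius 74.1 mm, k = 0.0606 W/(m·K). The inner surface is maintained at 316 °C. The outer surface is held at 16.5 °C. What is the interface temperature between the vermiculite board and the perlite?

Treat each layer as a resistance in series:
  R'_nickel alloy = ln(0.0303/0.0240)/(2πk) = 0.2331/(2π·13.7) = 0.002708 m·K/W
  R'_vermiculite board = ln(0.0459/0.0303)/(2πk) = 0.4153/(2π·0.0557) = 1.187 m·K/W
  R'_perlite = ln(0.0741/0.0459)/(2πk) = 0.4790/(2π·0.0606) = 1.258 m·K/W
ΣR = 0.002708 + 1.187 + 1.258 = 2.448 m·K/W
Q' = ΔT/ΣR = (316 °C − 16.5 °C)/2.448 = 122.3 W/m
From the inner boundary to the vermiculite board/perlite interface, ΣR_partial = 1.190 m·K/W.
T_interface = T_in − Q'·ΣR_partial = 316 °C − (122.3)(1.190) = 170 °C

T = 170 °C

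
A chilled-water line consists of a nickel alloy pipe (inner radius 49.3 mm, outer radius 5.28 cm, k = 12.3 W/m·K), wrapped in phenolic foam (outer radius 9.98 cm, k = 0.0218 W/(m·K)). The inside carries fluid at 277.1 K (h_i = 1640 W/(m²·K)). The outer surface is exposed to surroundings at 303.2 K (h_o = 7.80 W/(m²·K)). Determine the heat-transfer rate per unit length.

Q' = 5.38 W/m

Series thermal resistances, inner to outer:
  R'_conv,in = 1/(2πr h) = 1/(2π·0.0493·1640) = 0.001968 m·K/W
  R'_nickel alloy = ln(0.0528/0.0493)/(2πk) = 0.06859/(2π·12.3) = 8.875×10^-4 m·K/W
  R'_phenolic foam = ln(0.0998/0.0528)/(2πk) = 0.6367/(2π·0.0218) = 4.648 m·K/W
  R'_conv,out = 1/(2πr h) = 1/(2π·0.0998·7.80) = 0.2045 m·K/W
ΣR = 0.001968 + 8.875×10^-4 + 4.648 + 0.2045 = 4.855 m·K/W
Q' = ΔT/ΣR = (277.1 K − 303.2 K)/4.855 = -5.38 W/m
(Negative Q' ⇒ heat flows inward; heat gain = 5.38 W/m.)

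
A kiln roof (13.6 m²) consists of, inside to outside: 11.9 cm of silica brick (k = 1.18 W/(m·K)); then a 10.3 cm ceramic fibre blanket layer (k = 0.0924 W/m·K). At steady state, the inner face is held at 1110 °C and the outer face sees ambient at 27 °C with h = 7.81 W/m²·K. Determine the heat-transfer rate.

Series thermal resistances, inner to outer:
  R_silica brick = L/(kA) = 0.119/(1.18·13.6) = 0.007415 K/W
  R_ceramic fibre blanket = L/(kA) = 0.103/(0.0924·13.6) = 0.08196 K/W
  R_conv,out = 1/(hA) = 1/(7.81·13.6) = 0.009415 K/W
ΣR = 0.007415 + 0.08196 + 0.009415 = 0.09879 K/W
Q = ΔT/ΣR = (1110 °C − 27 °C)/0.09879 = 11000 W

Q = 11.0 kW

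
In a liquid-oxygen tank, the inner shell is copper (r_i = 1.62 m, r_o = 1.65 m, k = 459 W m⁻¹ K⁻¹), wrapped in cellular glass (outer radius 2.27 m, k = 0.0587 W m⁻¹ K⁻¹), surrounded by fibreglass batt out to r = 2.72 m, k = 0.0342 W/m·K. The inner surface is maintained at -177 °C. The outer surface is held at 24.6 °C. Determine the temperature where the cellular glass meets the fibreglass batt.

T = -62.2 °C

Resistance network (inner→outer):
  R_copper = (1/1.62 − 1/1.65)/(4πk) = 0.01122/(4π·459) = 1.946×10^-6 K/W
  R_cellular glass = (1/1.65 − 1/2.27)/(4πk) = 0.1655/(4π·0.0587) = 0.2244 K/W
  R_fibreglass batt = (1/2.27 − 1/2.72)/(4πk) = 0.07288/(4π·0.0342) = 0.1696 K/W
ΣR = 1.946×10^-6 + 0.2244 + 0.1696 = 0.3940 K/W
Q = ΔT/ΣR = (-177 °C − 24.6 °C)/0.3940 = -511.7 W
From the inner boundary to the cellular glass/fibreglass batt interface, ΣR_partial = 0.2244 K/W.
T_interface = T_in − Q·ΣR_partial = -177 °C − (-511.7)(0.2244) = -62.2 °C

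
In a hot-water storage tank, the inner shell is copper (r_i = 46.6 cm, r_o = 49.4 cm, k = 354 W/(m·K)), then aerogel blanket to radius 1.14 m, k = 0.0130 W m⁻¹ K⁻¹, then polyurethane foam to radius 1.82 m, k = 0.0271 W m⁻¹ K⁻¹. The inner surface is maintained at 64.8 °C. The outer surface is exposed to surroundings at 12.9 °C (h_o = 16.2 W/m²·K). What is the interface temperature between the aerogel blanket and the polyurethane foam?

Series thermal resistances, inner to outer:
  R_copper = (1/0.466 − 1/0.494)/(4πk) = 0.1216/(4π·354) = 2.734×10^-5 K/W
  R_aerogel blanket = (1/0.494 − 1/1.14)/(4πk) = 1.147/(4π·0.0130) = 7.022 K/W
  R_polyurethane foam = (1/1.14 − 1/1.82)/(4πk) = 0.3277/(4π·0.0271) = 0.9624 K/W
  R_conv,out = 1/(4πr²h) = 1/(4π·1.82²·16.2) = 0.001483 K/W
ΣR = 2.734×10^-5 + 7.022 + 0.9624 + 0.001483 = 7.986 K/W
Q = ΔT/ΣR = (64.8 °C − 12.9 °C)/7.986 = 6.499 W
From the inner boundary to the aerogel blanket/polyurethane foam interface, ΣR_partial = 7.022 K/W.
T_interface = T_in − Q·ΣR_partial = 64.8 °C − (6.499)(7.022) = 19.2 °C

T = 19.2 °C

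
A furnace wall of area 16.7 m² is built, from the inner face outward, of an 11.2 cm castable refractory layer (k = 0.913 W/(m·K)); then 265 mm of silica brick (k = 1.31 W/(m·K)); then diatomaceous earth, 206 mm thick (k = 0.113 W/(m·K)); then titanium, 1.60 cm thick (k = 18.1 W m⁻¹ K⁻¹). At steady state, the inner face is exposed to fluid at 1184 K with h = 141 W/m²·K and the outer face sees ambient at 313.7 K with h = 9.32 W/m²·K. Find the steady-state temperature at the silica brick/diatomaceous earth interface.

Series thermal resistances, inner to outer:
  R_conv,in = 1/(hA) = 1/(141·16.7) = 4.247×10^-4 K/W
  R_castable refractory = L/(kA) = 0.112/(0.913·16.7) = 0.007346 K/W
  R_silica brick = L/(kA) = 0.265/(1.31·16.7) = 0.01211 K/W
  R_diatomaceous earth = L/(kA) = 0.206/(0.113·16.7) = 0.1092 K/W
  R_titanium = L/(kA) = 0.0160/(18.1·16.7) = 5.293×10^-5 K/W
  R_conv,out = 1/(hA) = 1/(9.32·16.7) = 0.006425 K/W
ΣR = 4.247×10^-4 + 0.007346 + 0.01211 + 0.1092 + 5.293×10^-5 + 0.006425 = 0.1356 K/W
Q = ΔT/ΣR = (1184 K − 313.7 K)/0.1356 = 6418 W
From the inner boundary to the silica brick/diatomaceous earth interface, ΣR_partial = 0.01988 K/W.
T_interface = T_in − Q·ΣR_partial = 1184 K − (6418)(0.01988) = 1056 K

T = 1056 K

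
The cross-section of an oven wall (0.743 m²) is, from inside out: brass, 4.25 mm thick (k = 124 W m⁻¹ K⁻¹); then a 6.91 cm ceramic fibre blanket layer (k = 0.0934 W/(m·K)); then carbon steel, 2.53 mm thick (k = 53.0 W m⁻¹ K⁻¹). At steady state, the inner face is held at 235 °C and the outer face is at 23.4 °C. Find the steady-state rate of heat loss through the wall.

Treat each layer as a resistance in series:
  R_brass = L/(kA) = 0.00425/(124·0.743) = 4.613×10^-5 K/W
  R_ceramic fibre blanket = L/(kA) = 0.0691/(0.0934·0.743) = 0.9957 K/W
  R_carbon steel = L/(kA) = 0.00253/(53.0·0.743) = 6.425×10^-5 K/W
ΣR = 4.613×10^-5 + 0.9957 + 6.425×10^-5 = 0.9958 K/W
Q = ΔT/ΣR = (235 °C − 23.4 °C)/0.9958 = 212 W

Q = 212 W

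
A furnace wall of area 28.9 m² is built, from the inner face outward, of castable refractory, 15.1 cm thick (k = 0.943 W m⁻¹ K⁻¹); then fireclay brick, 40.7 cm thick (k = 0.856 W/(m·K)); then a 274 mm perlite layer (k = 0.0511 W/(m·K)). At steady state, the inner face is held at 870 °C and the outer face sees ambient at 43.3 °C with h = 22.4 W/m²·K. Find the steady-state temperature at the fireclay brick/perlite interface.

T = 783 °C

Treat each layer as a resistance in series:
  R_castable refractory = L/(kA) = 0.151/(0.943·28.9) = 0.005541 K/W
  R_fireclay brick = L/(kA) = 0.407/(0.856·28.9) = 0.01645 K/W
  R_perlite = L/(kA) = 0.274/(0.0511·28.9) = 0.1855 K/W
  R_conv,out = 1/(hA) = 1/(22.4·28.9) = 0.001545 K/W
ΣR = 0.005541 + 0.01645 + 0.1855 + 0.001545 = 0.2090 K/W
Q = ΔT/ΣR = (870 °C − 43.3 °C)/0.2090 = 3956 W
From the inner boundary to the fireclay brick/perlite interface, ΣR_partial = 0.02199 K/W.
T_interface = T_in − Q·ΣR_partial = 870 °C − (3956)(0.02199) = 783 °C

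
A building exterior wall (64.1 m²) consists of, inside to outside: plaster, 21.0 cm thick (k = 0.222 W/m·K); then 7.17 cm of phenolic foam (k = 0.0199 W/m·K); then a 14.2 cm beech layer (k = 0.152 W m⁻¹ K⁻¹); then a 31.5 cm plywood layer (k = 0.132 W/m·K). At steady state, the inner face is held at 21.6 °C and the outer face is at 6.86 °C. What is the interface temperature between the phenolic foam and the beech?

Treat each layer as a resistance in series:
  R_plaster = L/(kA) = 0.210/(0.222·64.1) = 0.01476 K/W
  R_phenolic foam = L/(kA) = 0.0717/(0.0199·64.1) = 0.05621 K/W
  R_beech = L/(kA) = 0.142/(0.152·64.1) = 0.01457 K/W
  R_plywood = L/(kA) = 0.315/(0.132·64.1) = 0.03723 K/W
ΣR = 0.01476 + 0.05621 + 0.01457 + 0.03723 = 0.1228 K/W
Q = ΔT/ΣR = (21.6 °C − 6.86 °C)/0.1228 = 120.0 W
From the inner boundary to the phenolic foam/beech interface, ΣR_partial = 0.07097 K/W.
T_interface = T_in − Q·ΣR_partial = 21.6 °C − (120.0)(0.07097) = 13.1 °C

T = 13.1 °C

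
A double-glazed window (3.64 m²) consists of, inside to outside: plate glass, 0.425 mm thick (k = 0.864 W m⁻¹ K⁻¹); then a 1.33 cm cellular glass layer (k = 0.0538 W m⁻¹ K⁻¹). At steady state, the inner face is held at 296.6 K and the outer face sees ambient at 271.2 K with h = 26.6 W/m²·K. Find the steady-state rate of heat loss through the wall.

Series thermal resistances, inner to outer:
  R_plate glass = L/(kA) = 4.25×10^-4/(0.864·3.64) = 1.351×10^-4 K/W
  R_cellular glass = L/(kA) = 0.0133/(0.0538·3.64) = 0.06792 K/W
  R_conv,out = 1/(hA) = 1/(26.6·3.64) = 0.01033 K/W
ΣR = 1.351×10^-4 + 0.06792 + 0.01033 = 0.07839 K/W
Q = ΔT/ΣR = (296.6 K − 271.2 K)/0.07839 = 324 W

Q = 324 W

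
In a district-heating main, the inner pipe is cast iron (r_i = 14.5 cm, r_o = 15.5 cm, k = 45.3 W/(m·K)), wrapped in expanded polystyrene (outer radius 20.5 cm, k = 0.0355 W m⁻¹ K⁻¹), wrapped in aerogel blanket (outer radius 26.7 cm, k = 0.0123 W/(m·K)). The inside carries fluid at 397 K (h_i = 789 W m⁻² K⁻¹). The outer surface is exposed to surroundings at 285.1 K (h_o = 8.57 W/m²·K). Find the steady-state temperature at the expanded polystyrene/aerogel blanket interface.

Series thermal resistances, inner to outer:
  R'_conv,in = 1/(2πr h) = 1/(2π·0.145·789) = 0.001391 m·K/W
  R'_cast iron = ln(0.155/0.145)/(2πk) = 0.06669/(2π·45.3) = 2.343×10^-4 m·K/W
  R'_expanded polystyrene = ln(0.205/0.155)/(2πk) = 0.2796/(2π·0.0355) = 1.253 m·K/W
  R'_aerogel blanket = ln(0.267/0.205)/(2πk) = 0.2642/(2π·0.0123) = 3.419 m·K/W
  R'_conv,out = 1/(2πr h) = 1/(2π·0.267·8.57) = 0.06955 m·K/W
ΣR = 0.001391 + 2.343×10^-4 + 1.253 + 3.419 + 0.06955 = 4.743 m·K/W
Q' = ΔT/ΣR = (397 K − 285.1 K)/4.743 = 23.59 W/m
From the inner boundary to the expanded polystyrene/aerogel blanket interface, ΣR_partial = 1.255 m·K/W.
T_interface = T_in − Q'·ΣR_partial = 397 K − (23.59)(1.255) = 367.4 K

T = 367.4 K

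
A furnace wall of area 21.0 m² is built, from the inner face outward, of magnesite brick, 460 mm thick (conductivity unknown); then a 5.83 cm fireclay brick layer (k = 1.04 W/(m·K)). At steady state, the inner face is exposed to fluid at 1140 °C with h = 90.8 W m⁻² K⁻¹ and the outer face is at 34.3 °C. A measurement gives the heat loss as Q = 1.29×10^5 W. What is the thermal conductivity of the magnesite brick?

k = 4.07 W/m·K

ΣR = ΔT/Q = |1140 − 34.3|/1.29×10^5 = 0.008571 K/W
Known resistances:
  R_conv,in = 1/(hA) = 1/(90.8·21.0) = 5.244×10^-4 K/W
  R_fireclay brick = L/(kA) = 0.0583/(1.04·21.0) = 0.002669 K/W
R_magnesite brick = ΣR − ΣR_known = 0.008571 − 0.003193 = 0.005378 K/W
L/(kA) = 0.005378 ⇒ k = 0.460/(0.005378·21.0) = 4.07 W/m·K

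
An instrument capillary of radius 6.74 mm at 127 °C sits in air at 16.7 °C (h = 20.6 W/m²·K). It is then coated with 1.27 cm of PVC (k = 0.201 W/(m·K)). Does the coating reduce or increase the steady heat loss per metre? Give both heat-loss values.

reduces: 96.2 → 89.2 W/m

Critical radius for a cylinder: r_cr = k/h = 0.00976 m = 0.976 cm.
Outer radius after coating: r₂ = 0.00674 + 0.0127 = 0.01944 m.
r₁ < r_cr < r₂: heat loss rises to a maximum at r_cr then falls. Whether the coating helps depends on whether Q(r₂) has dropped back below Q(r₁).
Bare: R = 1/(2πr₁h) = 1.146 m·K/W; Q = 110.3/1.146 = 96.2 W/m.
Coated: R = R_cond + R_conv = 1.236 m·K/W; Q = 110.3/1.236 = 89.2 W/m.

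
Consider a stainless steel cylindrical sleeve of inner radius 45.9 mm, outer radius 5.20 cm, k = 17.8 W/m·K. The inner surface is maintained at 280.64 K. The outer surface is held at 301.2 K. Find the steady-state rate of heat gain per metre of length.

Q' = 18.4 kW/m

Q' = 2πk·ΔT/ln(r₂/r₁) = 2π × 17.8 × 20.56 / ln(0.0520/0.0459) = 18400 W/m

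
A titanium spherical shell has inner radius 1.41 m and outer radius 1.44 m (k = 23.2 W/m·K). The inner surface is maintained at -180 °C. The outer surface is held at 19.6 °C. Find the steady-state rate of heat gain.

Q = 3940 kW

Q = 4πk·ΔT/(1/r₁ − 1/r₂) = 4π × 23.2 × 199.6 / (1/1.41 − 1/1.44) = 3.94×10^6 W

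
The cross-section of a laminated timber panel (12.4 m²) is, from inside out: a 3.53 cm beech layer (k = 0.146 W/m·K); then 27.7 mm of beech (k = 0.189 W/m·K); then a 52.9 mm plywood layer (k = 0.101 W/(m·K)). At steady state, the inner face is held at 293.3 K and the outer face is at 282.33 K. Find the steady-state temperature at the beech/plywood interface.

Treat each layer as a resistance in series:
  R_beech = L/(kA) = 0.0353/(0.146·12.4) = 0.01950 K/W
  R_beech = L/(kA) = 0.0277/(0.189·12.4) = 0.01182 K/W
  R_plywood = L/(kA) = 0.0529/(0.101·12.4) = 0.04224 K/W
ΣR = 0.01950 + 0.01182 + 0.04224 = 0.07356 K/W
Q = ΔT/ΣR = (293.3 K − 282.33 K)/0.07356 = 149.1 W
From the inner boundary to the beech/plywood interface, ΣR_partial = 0.03132 K/W.
T_interface = T_in − Q·ΣR_partial = 293.3 K − (149.1)(0.03132) = 288.6 K

T = 288.6 K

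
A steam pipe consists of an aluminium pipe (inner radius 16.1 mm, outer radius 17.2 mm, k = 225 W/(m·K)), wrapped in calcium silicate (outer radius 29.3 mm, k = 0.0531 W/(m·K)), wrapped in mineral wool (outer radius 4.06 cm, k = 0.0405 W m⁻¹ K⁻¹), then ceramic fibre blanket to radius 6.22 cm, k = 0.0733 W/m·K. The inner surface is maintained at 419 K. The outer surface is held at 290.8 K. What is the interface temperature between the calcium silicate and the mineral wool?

Resistance network (inner→outer):
  R'_aluminium = ln(0.0172/0.0161)/(2πk) = 0.06609/(2π·225) = 4.675×10^-5 m·K/W
  R'_calcium silicate = ln(0.0293/0.0172)/(2πk) = 0.5327/(2π·0.0531) = 1.597 m·K/W
  R'_mineral wool = ln(0.0406/0.0293)/(2πk) = 0.3262/(2π·0.0405) = 1.282 m·K/W
  R'_ceramic fibre blanket = ln(0.0622/0.0406)/(2πk) = 0.4266/(2π·0.0733) = 0.9262 m·K/W
ΣR = 4.675×10^-5 + 1.597 + 1.282 + 0.9262 = 3.805 m·K/W
Q' = ΔT/ΣR = (419 K − 290.8 K)/3.805 = 33.69 W/m
From the inner boundary to the calcium silicate/mineral wool interface, ΣR_partial = 1.597 m·K/W.
T_interface = T_in − Q'·ΣR_partial = 419 K − (33.69)(1.597) = 365.2 K

T = 365.2 K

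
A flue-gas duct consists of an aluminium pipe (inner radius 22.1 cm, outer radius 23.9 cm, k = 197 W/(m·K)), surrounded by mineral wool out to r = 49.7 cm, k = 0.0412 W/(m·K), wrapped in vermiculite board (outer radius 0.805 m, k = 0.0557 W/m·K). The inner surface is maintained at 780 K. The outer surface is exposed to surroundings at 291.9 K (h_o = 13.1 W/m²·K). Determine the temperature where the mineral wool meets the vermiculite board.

Series thermal resistances, inner to outer:
  R'_aluminium = ln(0.239/0.221)/(2πk) = 0.07830/(2π·197) = 6.326×10^-5 m·K/W
  R'_mineral wool = ln(0.497/0.239)/(2πk) = 0.7321/(2π·0.0412) = 2.828 m·K/W
  R'_vermiculite board = ln(0.805/0.497)/(2πk) = 0.4823/(2π·0.0557) = 1.378 m·K/W
  R'_conv,out = 1/(2πr h) = 1/(2π·0.805·13.1) = 0.01509 m·K/W
ΣR = 6.326×10^-5 + 2.828 + 1.378 + 0.01509 = 4.221 m·K/W
Q' = ΔT/ΣR = (780 K − 291.9 K)/4.221 = 115.6 W/m
From the inner boundary to the mineral wool/vermiculite board interface, ΣR_partial = 2.828 m·K/W.
T_interface = T_in − Q'·ΣR_partial = 780 K − (115.6)(2.828) = 453 K

T = 453 K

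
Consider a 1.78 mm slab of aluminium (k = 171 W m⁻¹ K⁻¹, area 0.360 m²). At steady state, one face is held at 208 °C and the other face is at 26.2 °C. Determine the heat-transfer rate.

Q = kA·ΔT/L = 171 × 0.360 × |208 °C − 26.2 °C| / 0.00178 = 6.29×10^6 W

Q = 6290 kW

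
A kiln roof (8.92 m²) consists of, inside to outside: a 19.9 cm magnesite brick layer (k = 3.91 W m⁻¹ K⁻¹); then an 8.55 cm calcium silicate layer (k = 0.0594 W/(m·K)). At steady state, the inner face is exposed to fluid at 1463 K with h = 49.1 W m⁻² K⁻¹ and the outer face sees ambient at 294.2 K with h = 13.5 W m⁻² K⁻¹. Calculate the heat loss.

Q = 6580 W

Series thermal resistances, inner to outer:
  R_conv,in = 1/(hA) = 1/(49.1·8.92) = 0.002283 K/W
  R_magnesite brick = L/(kA) = 0.199/(3.91·8.92) = 0.005706 K/W
  R_calcium silicate = L/(kA) = 0.0855/(0.0594·8.92) = 0.1614 K/W
  R_conv,out = 1/(hA) = 1/(13.5·8.92) = 0.008304 K/W
ΣR = 0.002283 + 0.005706 + 0.1614 + 0.008304 = 0.1777 K/W
Q = ΔT/ΣR = (1463 K − 294.2 K)/0.1777 = 6580 W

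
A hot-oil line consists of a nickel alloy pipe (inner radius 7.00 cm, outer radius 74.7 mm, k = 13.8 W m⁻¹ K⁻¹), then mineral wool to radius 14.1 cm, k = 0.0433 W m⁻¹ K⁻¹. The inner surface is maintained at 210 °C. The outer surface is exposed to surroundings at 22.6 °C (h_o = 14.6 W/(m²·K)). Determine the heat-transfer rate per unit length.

Q' = 77.7 W/m

Series thermal resistances, inner to outer:
  R'_nickel alloy = ln(0.0747/0.0700)/(2πk) = 0.06498/(2π·13.8) = 7.495×10^-4 m·K/W
  R'_mineral wool = ln(0.141/0.0747)/(2πk) = 0.6353/(2π·0.0433) = 2.335 m·K/W
  R'_conv,out = 1/(2πr h) = 1/(2π·0.141·14.6) = 0.07731 m·K/W
ΣR = 7.495×10^-4 + 2.335 + 0.07731 = 2.413 m·K/W
Q' = ΔT/ΣR = (210 °C − 22.6 °C)/2.413 = 77.7 W/m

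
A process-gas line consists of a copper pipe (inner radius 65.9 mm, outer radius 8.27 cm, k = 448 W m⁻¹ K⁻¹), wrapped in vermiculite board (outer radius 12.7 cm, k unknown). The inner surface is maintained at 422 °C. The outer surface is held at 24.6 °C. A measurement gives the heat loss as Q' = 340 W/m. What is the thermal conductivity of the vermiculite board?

k = 0.0584 W/m·K

ΣR = ΔT/Q' = |422 − 24.6|/340 = 1.169 m·K/W
Known resistances:
  R'_copper = ln(0.0827/0.0659)/(2πk) = 0.2271/(2π·448) = 8.067×10^-5 m·K/W
R_vermiculite board = ΣR − ΣR_known = 1.169 − 8.067×10^-5 = 1.169 m·K/W
ln(r₂/r₁)/(2πk) = 1.169 ⇒ k = 0.4290/(2π·1.169) = 0.0584 W/m·K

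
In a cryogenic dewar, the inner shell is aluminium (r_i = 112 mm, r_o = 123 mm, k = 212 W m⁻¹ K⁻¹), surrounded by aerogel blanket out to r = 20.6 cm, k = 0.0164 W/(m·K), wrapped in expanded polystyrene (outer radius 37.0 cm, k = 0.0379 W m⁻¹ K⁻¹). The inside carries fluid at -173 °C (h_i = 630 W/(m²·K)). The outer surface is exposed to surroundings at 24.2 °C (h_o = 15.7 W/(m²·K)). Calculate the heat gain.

Q = 9.64 W

Treat each layer as a resistance in series:
  R_conv,in = 1/(4πr²h) = 1/(4π·0.112²·630) = 0.01007 K/W
  R_aluminium = (1/0.112 − 1/0.123)/(4πk) = 0.7985/(4π·212) = 2.997×10^-4 K/W
  R_aerogel blanket = (1/0.123 − 1/0.206)/(4πk) = 3.276/(4π·0.0164) = 15.89 K/W
  R_expanded polystyrene = (1/0.206 − 1/0.370)/(4πk) = 2.152/(4π·0.0379) = 4.518 K/W
  R_conv,out = 1/(4πr²h) = 1/(4π·0.370²·15.7) = 0.03702 K/W
ΣR = 0.01007 + 2.997×10^-4 + 15.89 + 4.518 + 0.03702 = 20.46 K/W
Q = ΔT/ΣR = (-173 °C − 24.2 °C)/20.46 = -9.64 W
(Negative Q ⇒ heat flows inward; heat gain = 9.64 W.)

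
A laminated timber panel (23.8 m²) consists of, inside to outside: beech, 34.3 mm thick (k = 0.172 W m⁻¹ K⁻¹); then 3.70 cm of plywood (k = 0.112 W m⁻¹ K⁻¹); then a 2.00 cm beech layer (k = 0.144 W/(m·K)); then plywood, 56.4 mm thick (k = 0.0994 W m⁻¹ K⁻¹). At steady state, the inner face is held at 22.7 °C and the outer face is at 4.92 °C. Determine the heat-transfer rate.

Q = 342 W

Series thermal resistances, inner to outer:
  R_beech = L/(kA) = 0.0343/(0.172·23.8) = 0.008379 K/W
  R_plywood = L/(kA) = 0.0370/(0.112·23.8) = 0.01388 K/W
  R_beech = L/(kA) = 0.0200/(0.144·23.8) = 0.005836 K/W
  R_plywood = L/(kA) = 0.0564/(0.0994·23.8) = 0.02384 K/W
ΣR = 0.008379 + 0.01388 + 0.005836 + 0.02384 = 0.05194 K/W
Q = ΔT/ΣR = (22.7 °C − 4.92 °C)/0.05194 = 342 W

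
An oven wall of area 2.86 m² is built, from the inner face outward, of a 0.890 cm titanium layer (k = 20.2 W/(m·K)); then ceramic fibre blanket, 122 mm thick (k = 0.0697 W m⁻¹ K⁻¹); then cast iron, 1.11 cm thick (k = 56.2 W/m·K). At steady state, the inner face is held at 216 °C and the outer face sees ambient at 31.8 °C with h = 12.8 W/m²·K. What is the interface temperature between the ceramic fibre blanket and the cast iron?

Series thermal resistances, inner to outer:
  R_titanium = L/(kA) = 0.00890/(20.2·2.86) = 1.541×10^-4 K/W
  R_ceramic fibre blanket = L/(kA) = 0.122/(0.0697·2.86) = 0.6120 K/W
  R_cast iron = L/(kA) = 0.0111/(56.2·2.86) = 6.906×10^-5 K/W
  R_conv,out = 1/(hA) = 1/(12.8·2.86) = 0.02732 K/W
ΣR = 1.541×10^-4 + 0.6120 + 6.906×10^-5 + 0.02732 = 0.6395 K/W
Q = ΔT/ΣR = (216 °C − 31.8 °C)/0.6395 = 288.0 W
From the inner boundary to the ceramic fibre blanket/cast iron interface, ΣR_partial = 0.6122 K/W.
T_interface = T_in − Q·ΣR_partial = 216 °C − (288.0)(0.6122) = 39.7 °C

T = 39.7 °C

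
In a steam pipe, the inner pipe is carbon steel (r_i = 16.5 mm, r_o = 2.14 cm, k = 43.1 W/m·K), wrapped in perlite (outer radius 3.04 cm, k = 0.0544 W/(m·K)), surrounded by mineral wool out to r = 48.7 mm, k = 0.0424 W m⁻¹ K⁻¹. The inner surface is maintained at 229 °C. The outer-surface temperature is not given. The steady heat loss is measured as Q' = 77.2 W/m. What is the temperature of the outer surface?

Sum the resistances:
  R'_carbon steel = ln(0.0214/0.0165)/(2πk) = 0.2600/(2π·43.1) = 9.602×10^-4 m·K/W
  R'_perlite = ln(0.0304/0.0214)/(2πk) = 0.3511/(2π·0.0544) = 1.027 m·K/W
  R'_mineral wool = ln(0.0487/0.0304)/(2πk) = 0.4712/(2π·0.0424) = 1.769 m·K/W
ΣR = 2.797 m·K/W
ΔT = Q'·ΣR = 77.2 × 2.797 = 215.9 K
Heat flows outward, so T_out = T_in − ΔT = 229 − 215.9 = 13.1 °C

T_out = 13.1 °C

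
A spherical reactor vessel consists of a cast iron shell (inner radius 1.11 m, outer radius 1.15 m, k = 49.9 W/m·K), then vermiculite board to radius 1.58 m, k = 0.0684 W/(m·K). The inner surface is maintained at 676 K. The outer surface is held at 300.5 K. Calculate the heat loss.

Series thermal resistances, inner to outer:
  R_cast iron = (1/1.11 − 1/1.15)/(4πk) = 0.03134/(4π·49.9) = 4.997×10^-5 K/W
  R_vermiculite board = (1/1.15 − 1/1.58)/(4πk) = 0.2367/(4π·0.0684) = 0.2753 K/W
ΣR = 4.997×10^-5 + 0.2753 = 0.2753 K/W
Q = ΔT/ΣR = (676 K − 300.5 K)/0.2753 = 1360 W

Q = 1360 W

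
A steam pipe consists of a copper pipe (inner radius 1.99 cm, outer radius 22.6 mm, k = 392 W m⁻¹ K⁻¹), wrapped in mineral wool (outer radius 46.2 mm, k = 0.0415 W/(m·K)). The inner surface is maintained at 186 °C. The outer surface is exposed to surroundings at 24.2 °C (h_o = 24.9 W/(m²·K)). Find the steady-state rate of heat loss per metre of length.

Q' = 56.2 W/m

Resistance network (inner→outer):
  R'_copper = ln(0.0226/0.0199)/(2πk) = 0.1272/(2π·392) = 5.166×10^-5 m·K/W
  R'_mineral wool = ln(0.0462/0.0226)/(2πk) = 0.7150/(2π·0.0415) = 2.742 m·K/W
  R'_conv,out = 1/(2πr h) = 1/(2π·0.0462·24.9) = 0.1383 m·K/W
ΣR = 5.166×10^-5 + 2.742 + 0.1383 = 2.880 m·K/W
Q' = ΔT/ΣR = (186 °C − 24.2 °C)/2.880 = 56.2 W/m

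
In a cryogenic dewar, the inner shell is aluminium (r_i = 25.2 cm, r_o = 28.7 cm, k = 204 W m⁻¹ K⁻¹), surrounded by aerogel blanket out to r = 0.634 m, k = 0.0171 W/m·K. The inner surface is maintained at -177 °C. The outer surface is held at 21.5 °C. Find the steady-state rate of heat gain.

Q = 22.4 W

Resistance network (inner→outer):
  R_aluminium = (1/0.252 − 1/0.287)/(4πk) = 0.4839/(4π·204) = 1.888×10^-4 K/W
  R_aerogel blanket = (1/0.287 − 1/0.634)/(4πk) = 1.907/(4π·0.0171) = 8.875 K/W
ΣR = 1.888×10^-4 + 8.875 = 8.875 K/W
Q = ΔT/ΣR = (-177 °C − 21.5 °C)/8.875 = -22.4 W
(Negative Q ⇒ heat flows inward; heat gain = 22.4 W.)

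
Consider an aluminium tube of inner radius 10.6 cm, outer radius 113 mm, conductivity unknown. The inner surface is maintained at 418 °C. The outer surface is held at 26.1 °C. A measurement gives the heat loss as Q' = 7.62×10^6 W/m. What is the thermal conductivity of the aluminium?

k = 198 W/m·K

ΣR = ΔT/Q' = |418 − 26.1|/7.62×10^6 = 5.143×10^-5 m·K/W
ln(r₂/r₁)/(2πk) = 5.143×10^-5 ⇒ k = 0.06395/(2π·5.143×10^-5) = 198 W/m·K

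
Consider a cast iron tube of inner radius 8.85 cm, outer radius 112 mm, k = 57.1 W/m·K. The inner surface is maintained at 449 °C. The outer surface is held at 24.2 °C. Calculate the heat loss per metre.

Q' = 2πk·ΔT/ln(r₂/r₁) = 2π × 57.1 × 424.8 / ln(0.112/0.0885) = 6.47×10^5 W/m

Q' = 647 kW/m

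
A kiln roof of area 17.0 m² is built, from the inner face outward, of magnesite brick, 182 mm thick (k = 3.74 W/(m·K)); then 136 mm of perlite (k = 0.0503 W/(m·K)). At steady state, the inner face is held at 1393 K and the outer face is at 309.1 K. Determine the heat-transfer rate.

Resistance network (inner→outer):
  R_magnesite brick = L/(kA) = 0.182/(3.74·17.0) = 0.002863 K/W
  R_perlite = L/(kA) = 0.136/(0.0503·17.0) = 0.1590 K/W
ΣR = 0.002863 + 0.1590 = 0.1619 K/W
Q = ΔT/ΣR = (1393 K − 309.1 K)/0.1619 = 6690 W

Q = 6.69 kW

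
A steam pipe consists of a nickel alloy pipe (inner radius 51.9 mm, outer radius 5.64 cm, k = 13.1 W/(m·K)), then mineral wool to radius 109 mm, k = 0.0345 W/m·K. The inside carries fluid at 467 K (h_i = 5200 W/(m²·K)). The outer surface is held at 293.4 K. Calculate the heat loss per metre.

Treat each layer as a resistance in series:
  R'_conv,in = 1/(2πr h) = 1/(2π·0.0519·5200) = 5.897×10^-4 m·K/W
  R'_nickel alloy = ln(0.0564/0.0519)/(2πk) = 0.08315/(2π·13.1) = 0.001010 m·K/W
  R'_mineral wool = ln(0.109/0.0564)/(2πk) = 0.6589/(2π·0.0345) = 3.040 m·K/W
ΣR = 5.897×10^-4 + 0.001010 + 3.040 = 3.042 m·K/W
Q' = ΔT/ΣR = (467 K − 293.4 K)/3.042 = 57.1 W/m

Q' = 57.1 W/m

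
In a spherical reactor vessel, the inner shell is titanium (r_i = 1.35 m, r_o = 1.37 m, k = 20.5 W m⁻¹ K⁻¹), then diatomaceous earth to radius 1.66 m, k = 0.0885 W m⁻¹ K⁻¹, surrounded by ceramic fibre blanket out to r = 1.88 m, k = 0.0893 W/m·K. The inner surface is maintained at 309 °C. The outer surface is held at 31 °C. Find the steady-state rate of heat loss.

Treat each layer as a resistance in series:
  R_titanium = (1/1.35 − 1/1.37)/(4πk) = 0.01081/(4π·20.5) = 4.198×10^-5 K/W
  R_diatomaceous earth = (1/1.37 − 1/1.66)/(4πk) = 0.1275/(4π·0.0885) = 0.1147 K/W
  R_ceramic fibre blanket = (1/1.66 − 1/1.88)/(4πk) = 0.07049/(4π·0.0893) = 0.06282 K/W
ΣR = 4.198×10^-5 + 0.1147 + 0.06282 = 0.1776 K/W
Q = ΔT/ΣR = (309 °C − 31 °C)/0.1776 = 1570 W

Q = 1570 W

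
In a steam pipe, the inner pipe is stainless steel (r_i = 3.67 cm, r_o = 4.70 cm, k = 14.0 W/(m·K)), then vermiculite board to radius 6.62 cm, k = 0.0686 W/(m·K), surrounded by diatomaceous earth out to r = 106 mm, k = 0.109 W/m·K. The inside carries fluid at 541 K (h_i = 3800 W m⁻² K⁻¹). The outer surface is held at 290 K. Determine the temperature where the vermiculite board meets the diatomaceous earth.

T = 406 K

Resistance network (inner→outer):
  R'_conv,in = 1/(2πr h) = 1/(2π·0.0367·3800) = 0.001141 m·K/W
  R'_stainless steel = ln(0.0470/0.0367)/(2πk) = 0.2474/(2π·14.0) = 0.002812 m·K/W
  R'_vermiculite board = ln(0.0662/0.0470)/(2πk) = 0.3425/(2π·0.0686) = 0.7947 m·K/W
  R'_diatomaceous earth = ln(0.106/0.0662)/(2πk) = 0.4708/(2π·0.109) = 0.6874 m·K/W
ΣR = 0.001141 + 0.002812 + 0.7947 + 0.6874 = 1.486 m·K/W
Q' = ΔT/ΣR = (541 K − 290 K)/1.486 = 168.9 W/m
From the inner boundary to the vermiculite board/diatomaceous earth interface, ΣR_partial = 0.7987 m·K/W.
T_interface = T_in − Q'·ΣR_partial = 541 K − (168.9)(0.7987) = 406 K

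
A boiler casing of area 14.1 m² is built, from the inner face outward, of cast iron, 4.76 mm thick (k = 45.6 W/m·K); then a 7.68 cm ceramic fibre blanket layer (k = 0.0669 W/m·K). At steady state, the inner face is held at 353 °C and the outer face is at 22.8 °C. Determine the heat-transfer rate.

Series thermal resistances, inner to outer:
  R_cast iron = L/(kA) = 0.00476/(45.6·14.1) = 7.403×10^-6 K/W
  R_ceramic fibre blanket = L/(kA) = 0.0768/(0.0669·14.1) = 0.08142 K/W
ΣR = 7.403×10^-6 + 0.08142 = 0.08143 K/W
Q = ΔT/ΣR = (353 °C − 22.8 °C)/0.08143 = 4060 W

Q = 4.06 kW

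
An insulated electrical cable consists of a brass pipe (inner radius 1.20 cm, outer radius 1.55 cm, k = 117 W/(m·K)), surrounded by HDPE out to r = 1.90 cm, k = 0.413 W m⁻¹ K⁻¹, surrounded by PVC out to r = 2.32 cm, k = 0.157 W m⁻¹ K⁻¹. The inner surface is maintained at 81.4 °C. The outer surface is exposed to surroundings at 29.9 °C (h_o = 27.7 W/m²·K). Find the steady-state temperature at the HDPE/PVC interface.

T = 73.7 °C

Resistance network (inner→outer):
  R'_brass = ln(0.0155/0.0120)/(2πk) = 0.2559/(2π·117) = 3.481×10^-4 m·K/W
  R'_HDPE = ln(0.0190/0.0155)/(2πk) = 0.2036/(2π·0.413) = 0.07846 m·K/W
  R'_PVC = ln(0.0232/0.0190)/(2πk) = 0.1997/(2π·0.157) = 0.2025 m·K/W
  R'_conv,out = 1/(2πr h) = 1/(2π·0.0232·27.7) = 0.2477 m·K/W
ΣR = 3.481×10^-4 + 0.07846 + 0.2025 + 0.2477 = 0.5290 m·K/W
Q' = ΔT/ΣR = (81.4 °C − 29.9 °C)/0.5290 = 97.35 W/m
From the inner boundary to the HDPE/PVC interface, ΣR_partial = 0.07881 m·K/W.
T_interface = T_in − Q'·ΣR_partial = 81.4 °C − (97.35)(0.07881) = 73.7 °C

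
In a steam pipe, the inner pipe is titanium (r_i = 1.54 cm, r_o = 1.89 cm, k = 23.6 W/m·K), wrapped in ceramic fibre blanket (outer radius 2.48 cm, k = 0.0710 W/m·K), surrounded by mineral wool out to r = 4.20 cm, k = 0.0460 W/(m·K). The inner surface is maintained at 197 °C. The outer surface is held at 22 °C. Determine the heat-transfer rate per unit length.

Q' = 71.9 W/m

Series thermal resistances, inner to outer:
  R'_titanium = ln(0.0189/0.0154)/(2πk) = 0.2048/(2π·23.6) = 0.001381 m·K/W
  R'_ceramic fibre blanket = ln(0.0248/0.0189)/(2πk) = 0.2717/(2π·0.0710) = 0.6090 m·K/W
  R'_mineral wool = ln(0.0420/0.0248)/(2πk) = 0.5268/(2π·0.0460) = 1.823 m·K/W
ΣR = 0.001381 + 0.6090 + 1.823 = 2.433 m·K/W
Q' = ΔT/ΣR = (197 °C − 22 °C)/2.433 = 71.9 W/m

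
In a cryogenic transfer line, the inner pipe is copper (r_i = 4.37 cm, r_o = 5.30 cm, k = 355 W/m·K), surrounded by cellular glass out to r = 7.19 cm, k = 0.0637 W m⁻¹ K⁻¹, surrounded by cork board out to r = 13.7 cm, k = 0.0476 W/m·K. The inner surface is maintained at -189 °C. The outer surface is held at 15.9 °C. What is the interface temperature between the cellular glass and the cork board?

T = -135 °C

Series thermal resistances, inner to outer:
  R'_copper = ln(0.0530/0.0437)/(2πk) = 0.1929/(2π·355) = 8.650×10^-5 m·K/W
  R'_cellular glass = ln(0.0719/0.0530)/(2πk) = 0.3050/(2π·0.0637) = 0.7620 m·K/W
  R'_cork board = ln(0.137/0.0719)/(2πk) = 0.6447/(2π·0.0476) = 2.156 m·K/W
ΣR = 8.650×10^-5 + 0.7620 + 2.156 = 2.918 m·K/W
Q' = ΔT/ΣR = (-189 °C − 15.9 °C)/2.918 = -70.22 W/m
From the inner boundary to the cellular glass/cork board interface, ΣR_partial = 0.7621 m·K/W.
T_interface = T_in − Q'·ΣR_partial = -189 °C − (-70.22)(0.7621) = -135 °C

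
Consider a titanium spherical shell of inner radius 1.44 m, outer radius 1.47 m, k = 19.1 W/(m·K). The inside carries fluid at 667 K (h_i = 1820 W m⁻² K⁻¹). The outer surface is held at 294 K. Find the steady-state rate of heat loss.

Treat each layer as a resistance in series:
  R_conv,in = 1/(4πr²h) = 1/(4π·1.44²·1820) = 2.109×10^-5 K/W
  R_titanium = (1/1.44 − 1/1.47)/(4πk) = 0.01417/(4π·19.1) = 5.905×10^-5 K/W
ΣR = 2.109×10^-5 + 5.905×10^-5 = 8.014×10^-5 K/W
Q = ΔT/ΣR = (667 K − 294 K)/8.014×10^-5 = 4.65×10^6 W

Q = 4650 kW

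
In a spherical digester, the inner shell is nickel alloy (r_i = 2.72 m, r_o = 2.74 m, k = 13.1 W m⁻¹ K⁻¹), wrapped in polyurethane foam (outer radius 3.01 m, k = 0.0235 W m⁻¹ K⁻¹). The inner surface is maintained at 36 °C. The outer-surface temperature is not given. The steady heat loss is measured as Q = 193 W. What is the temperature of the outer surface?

T_out = 14.6 °C

Series resistances:
  R_nickel alloy = (1/2.72 − 1/2.74)/(4πk) = 0.002684/(4π·13.1) = 1.630×10^-5 K/W
  R_polyurethane foam = (1/2.74 − 1/3.01)/(4πk) = 0.03274/(4π·0.0235) = 0.1109 K/W
ΣR = 0.1109 K/W
ΔT = Q·ΣR = 193 × 0.1109 = 21.40 K
Heat flows outward, so T_out = T_in − ΔT = 36 − 21.40 = 14.6 °C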